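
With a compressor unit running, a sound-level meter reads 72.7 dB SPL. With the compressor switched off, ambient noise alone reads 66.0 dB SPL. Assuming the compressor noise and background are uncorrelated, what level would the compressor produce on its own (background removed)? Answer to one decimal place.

71.7 dB SPL

Subtract intensities: L_src = 10·log₁₀(10^(L_total/10) − 10^(L_bg/10)).
L_src = 10·log₁₀(10^(72.7/10) − 10^(66.0/10)) = 10·log₁₀(14640000) = 71.7 dB SPL.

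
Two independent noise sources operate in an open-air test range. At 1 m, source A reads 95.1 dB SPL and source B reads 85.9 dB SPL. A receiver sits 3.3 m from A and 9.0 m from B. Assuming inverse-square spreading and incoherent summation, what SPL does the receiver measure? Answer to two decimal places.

84.80 dB SPL

At the listener: L_A = 95.1 − 20·log₁₀(3.3) = 84.730 dB; L_B = 85.9 − 20·log₁₀(9.0) = 66.815 dB.
Combined: 10·log₁₀(10^(84.730/10)+10^(66.815/10)) = 84.80 dB SPL.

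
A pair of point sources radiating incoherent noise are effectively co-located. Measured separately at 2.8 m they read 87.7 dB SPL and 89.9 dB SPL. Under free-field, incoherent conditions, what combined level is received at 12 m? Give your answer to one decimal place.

Combined at 2.8 m: 10·log₁₀(10^(87.7/10)+10^(89.9/10)) = 91.95 dB SPL.
Then apply −20·log₁₀(12/2.8) = -12.64 dB → 79.3 dB SPL.

79.3 dB SPL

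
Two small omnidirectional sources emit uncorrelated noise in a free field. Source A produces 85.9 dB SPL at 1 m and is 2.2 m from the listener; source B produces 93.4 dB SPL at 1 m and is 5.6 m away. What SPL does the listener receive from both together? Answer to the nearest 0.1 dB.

81.8 dB SPL

At the listener: L_A = 85.9 − 20·log₁₀(2.2) = 79.05 dB; L_B = 93.4 − 20·log₁₀(5.6) = 78.44 dB.
Combined: 10·log₁₀(10^(79.05/10)+10^(78.44/10)) = 81.8 dB SPL.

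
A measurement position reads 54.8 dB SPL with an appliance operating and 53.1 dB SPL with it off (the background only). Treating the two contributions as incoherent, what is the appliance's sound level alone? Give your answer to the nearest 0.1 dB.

49.9 dB SPL

Background correction is a power subtraction:
L_src = 10·log₁₀(10^(54.8/10) − 10^(53.1/10)) = 10·log₁₀(97820) = 49.9 dB SPL.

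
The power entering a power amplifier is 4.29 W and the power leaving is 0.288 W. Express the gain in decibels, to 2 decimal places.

-11.73 dB

Power ratio → dB uses the 10·log₁₀ form:
10·log₁₀(0.288/4.29) = 10·log₁₀(0.06713) = -11.73 dB.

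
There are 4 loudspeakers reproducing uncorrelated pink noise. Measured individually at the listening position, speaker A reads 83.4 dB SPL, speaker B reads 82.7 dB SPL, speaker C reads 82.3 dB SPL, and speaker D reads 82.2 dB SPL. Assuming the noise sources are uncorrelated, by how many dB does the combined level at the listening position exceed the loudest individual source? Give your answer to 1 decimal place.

5.3 dB

Incoherent sources sum as intensities:
L_total = 10·log₁₀(10^(83.4/10) + 10^(82.7/10) + 10^(82.3/10) + 10^(82.2/10)) = 88.70 dB SPL.
Excess over the loudest (83.4 dB): 88.70 − 83.4 = 5.3 dB.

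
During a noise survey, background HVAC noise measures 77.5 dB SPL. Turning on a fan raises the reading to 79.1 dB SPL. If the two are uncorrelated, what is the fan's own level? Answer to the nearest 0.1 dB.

Background correction is a power subtraction:
L_src = 10·log₁₀(10^(79.1/10) − 10^(77.5/10)) = 10·log₁₀(25050000) = 74.0 dB SPL.

74.0 dB SPL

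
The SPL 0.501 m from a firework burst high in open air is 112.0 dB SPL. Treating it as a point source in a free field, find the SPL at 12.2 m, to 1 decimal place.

84.3 dB SPL

For a point source in a free field, ΔL = −20·log₁₀(d₂/d₁).
ΔL = −20·log₁₀(12.2/0.501) = -27.73 dB, so L₂ = 112.0 + (-27.73) = 84.3 dB SPL.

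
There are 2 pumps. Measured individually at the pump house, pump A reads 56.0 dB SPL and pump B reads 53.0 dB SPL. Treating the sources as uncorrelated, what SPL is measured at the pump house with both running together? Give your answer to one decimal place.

57.8 dB SPL

Incoherent sources sum as intensities:
L_total = 10·log₁₀(10^(56.0/10) + 10^(53.0/10)) = 10·log₁₀(597600) = 57.8 dB SPL.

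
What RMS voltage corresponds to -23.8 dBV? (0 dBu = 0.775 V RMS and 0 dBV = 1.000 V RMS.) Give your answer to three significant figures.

0.0646 V

V = 1.000 V × 10^(-23.8/20).
= 1.000 × 0.06457 = 0.0646 V.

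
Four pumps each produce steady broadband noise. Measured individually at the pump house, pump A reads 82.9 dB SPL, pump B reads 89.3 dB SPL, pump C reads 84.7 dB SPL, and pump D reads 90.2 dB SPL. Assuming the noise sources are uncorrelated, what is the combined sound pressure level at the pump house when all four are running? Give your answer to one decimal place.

Add the sources as powers (linear), then convert back to dB:
L_total = 10·log₁₀(10^(82.9/10) + 10^(89.3/10) + 10^(84.7/10) + 10^(90.2/10)) = 10·log₁₀(2388000000) = 93.8 dB SPL.

93.8 dB SPL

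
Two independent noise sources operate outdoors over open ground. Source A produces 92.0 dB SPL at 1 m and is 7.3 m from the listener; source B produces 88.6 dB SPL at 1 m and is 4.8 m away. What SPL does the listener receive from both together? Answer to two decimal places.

77.87 dB SPL

At the listener: L_A = 92.0 − 20·log₁₀(7.3) = 74.734 dB; L_B = 88.6 − 20·log₁₀(4.8) = 74.975 dB.
Combined: 10·log₁₀(10^(74.734/10)+10^(74.975/10)) = 77.87 dB SPL.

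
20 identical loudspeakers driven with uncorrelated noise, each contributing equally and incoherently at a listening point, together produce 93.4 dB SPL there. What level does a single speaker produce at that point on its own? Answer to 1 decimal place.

80.4 dB SPL

20 equal incoherent sources add 10·log₁₀(20) = 13.01 dB over one source.
L_one = 93.4 − 13.01 = 80.4 dB SPL.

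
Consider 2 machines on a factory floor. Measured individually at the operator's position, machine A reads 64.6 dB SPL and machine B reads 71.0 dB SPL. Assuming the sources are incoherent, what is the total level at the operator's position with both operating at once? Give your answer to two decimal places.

71.90 dB SPL

Uncorrelated sources add in intensity (power), not in dB.
L_total = 10·log₁₀(10^(64.6/10) + 10^(71.0/10)) = 10·log₁₀(15470000) = 71.90 dB SPL.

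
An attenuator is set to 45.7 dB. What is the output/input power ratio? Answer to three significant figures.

0.0000269

Power ratio = 10^(dB/10).
10^(-45.7/10) = 10^(-4.570) = 0.0000269.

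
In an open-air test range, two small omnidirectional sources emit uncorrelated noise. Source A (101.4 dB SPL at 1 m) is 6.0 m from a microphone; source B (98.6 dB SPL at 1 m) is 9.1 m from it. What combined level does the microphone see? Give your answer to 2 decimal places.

86.73 dB SPL

At the listener: L_A = 101.4 − 20·log₁₀(6.0) = 85.837 dB; L_B = 98.6 − 20·log₁₀(9.1) = 79.419 dB.
Combined: 10·log₁₀(10^(85.837/10)+10^(79.419/10)) = 86.73 dB SPL.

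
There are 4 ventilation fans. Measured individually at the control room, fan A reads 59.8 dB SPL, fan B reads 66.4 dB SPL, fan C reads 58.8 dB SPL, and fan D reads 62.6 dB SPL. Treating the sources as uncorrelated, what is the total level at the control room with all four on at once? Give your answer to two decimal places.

68.98 dB SPL

Incoherent sources sum as intensities:
L_total = 10·log₁₀(10^(59.8/10) + 10^(66.4/10) + 10^(58.8/10) + 10^(62.6/10)) = 10·log₁₀(7898000) = 68.98 dB SPL.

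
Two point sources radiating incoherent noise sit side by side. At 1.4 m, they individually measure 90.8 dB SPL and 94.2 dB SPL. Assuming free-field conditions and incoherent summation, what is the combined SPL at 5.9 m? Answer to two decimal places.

83.34 dB SPL

Combined at 1.4 m: 10·log₁₀(10^(90.8/10)+10^(94.2/10)) = 95.835 dB SPL.
Then apply −20·log₁₀(5.9/1.4) = -12.494 dB → 83.34 dB SPL.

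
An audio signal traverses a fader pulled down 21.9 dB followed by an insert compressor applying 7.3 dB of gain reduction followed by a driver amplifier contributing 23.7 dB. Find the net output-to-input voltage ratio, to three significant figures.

0.531

Net gain = (−21.9) + (−7.3) + 23.7 = -5.5 dB.
Voltage ratio = 10^(-5.5/20) = 0.531.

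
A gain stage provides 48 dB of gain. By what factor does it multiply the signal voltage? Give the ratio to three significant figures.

251

Voltage ratio = 10^(dB/20).
10^(48/20) = 10^(2.400) = 251.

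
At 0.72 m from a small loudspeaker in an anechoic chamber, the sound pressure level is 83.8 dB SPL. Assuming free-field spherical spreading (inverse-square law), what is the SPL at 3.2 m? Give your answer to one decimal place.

Inverse-square spreading gives ΔL = −20·log₁₀(d₂/d₁).
ΔL = −20·log₁₀(3.2/0.72) = -12.96 dB, so L₂ = 83.8 + (-12.96) = 70.8 dB SPL.

70.8 dB SPL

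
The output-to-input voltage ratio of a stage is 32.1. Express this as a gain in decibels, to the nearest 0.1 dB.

Voltage ratio → dB uses the 20·log₁₀ form:
20·log₁₀(32.1) = 30.1 dB.

30.1 dB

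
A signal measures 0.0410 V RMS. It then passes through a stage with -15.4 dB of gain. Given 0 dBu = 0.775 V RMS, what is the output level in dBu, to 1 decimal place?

Input level: 20·log₁₀(0.0410/0.775) = -25.53 dBu.
Output: -25.53 − 15.4 = -40.9 dBu.

-40.9 dBu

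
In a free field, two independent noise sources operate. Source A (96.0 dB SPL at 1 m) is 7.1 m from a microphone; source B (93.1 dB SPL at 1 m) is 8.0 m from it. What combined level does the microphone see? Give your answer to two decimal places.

80.45 dB SPL

At the listener: L_A = 96.0 − 20·log₁₀(7.1) = 78.975 dB; L_B = 93.1 − 20·log₁₀(8.0) = 75.038 dB.
Combined: 10·log₁₀(10^(78.975/10)+10^(75.038/10)) = 80.45 dB SPL.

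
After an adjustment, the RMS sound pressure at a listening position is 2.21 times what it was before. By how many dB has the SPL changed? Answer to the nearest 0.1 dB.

6.9 dB

SPL change from a pressure ratio uses the 20·log₁₀ form:
20·log₁₀(2.21) = 6.9 dB.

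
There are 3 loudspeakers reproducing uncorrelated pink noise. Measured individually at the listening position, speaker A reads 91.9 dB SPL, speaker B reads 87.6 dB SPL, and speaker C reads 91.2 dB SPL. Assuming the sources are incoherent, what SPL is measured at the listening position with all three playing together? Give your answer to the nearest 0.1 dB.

95.4 dB SPL

Add the sources as powers (linear), then convert back to dB:
L_total = 10·log₁₀(10^(91.9/10) + 10^(87.6/10) + 10^(91.2/10)) = 10·log₁₀(3443000000) = 95.4 dB SPL.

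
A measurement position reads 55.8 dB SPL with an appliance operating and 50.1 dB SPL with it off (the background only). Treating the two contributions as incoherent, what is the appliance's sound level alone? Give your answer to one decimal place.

Remove the background by subtracting linear intensities:
L_src = 10·log₁₀(10^(55.8/10) − 10^(50.1/10)) = 10·log₁₀(277900) = 54.4 dB SPL.

54.4 dB SPL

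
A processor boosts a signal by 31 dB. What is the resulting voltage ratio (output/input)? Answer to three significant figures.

35.5

Voltage ratio = 10^(dB/20).
10^(31/20) = 10^(1.550) = 35.5.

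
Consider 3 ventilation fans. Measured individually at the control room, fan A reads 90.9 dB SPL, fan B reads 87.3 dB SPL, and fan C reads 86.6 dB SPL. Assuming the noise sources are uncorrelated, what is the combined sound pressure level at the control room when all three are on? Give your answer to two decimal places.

Incoherent sources sum as intensities:
L_total = 10·log₁₀(10^(90.9/10) + 10^(87.3/10) + 10^(86.6/10)) = 10·log₁₀(2224000000) = 93.47 dB SPL.

93.47 dB SPL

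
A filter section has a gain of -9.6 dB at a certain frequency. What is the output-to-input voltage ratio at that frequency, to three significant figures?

Voltage ratio = 10^(dB/20).
10^(-9.6/20) = 10^(-0.4800) = 0.331.

0.331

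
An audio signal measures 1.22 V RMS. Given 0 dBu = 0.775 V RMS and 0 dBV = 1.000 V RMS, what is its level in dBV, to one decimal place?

+1.7 dBV

dBV = 20·log₁₀(V / 1.000 V).
20·log₁₀(1.22/1.000) = +1.7 dBV.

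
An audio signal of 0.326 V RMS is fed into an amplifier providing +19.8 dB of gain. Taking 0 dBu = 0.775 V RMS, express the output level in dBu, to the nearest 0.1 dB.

Input level: 20·log₁₀(0.326/0.775) = -7.52 dBu.
Output: -7.52 + 19.8 = +12.3 dBu.

+12.3 dBu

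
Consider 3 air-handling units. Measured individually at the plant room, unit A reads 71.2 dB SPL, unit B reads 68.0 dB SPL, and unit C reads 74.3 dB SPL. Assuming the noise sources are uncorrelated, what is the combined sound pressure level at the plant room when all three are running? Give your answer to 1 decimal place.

76.7 dB SPL

Uncorrelated sources add in intensity (power), not in dB.
L_total = 10·log₁₀(10^(71.2/10) + 10^(68.0/10) + 10^(74.3/10)) = 10·log₁₀(46410000) = 76.7 dB SPL.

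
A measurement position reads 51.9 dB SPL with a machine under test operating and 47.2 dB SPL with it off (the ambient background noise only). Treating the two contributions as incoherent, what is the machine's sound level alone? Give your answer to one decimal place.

Subtract intensities: L_src = 10·log₁₀(10^(L_total/10) − 10^(L_bg/10)).
L_src = 10·log₁₀(10^(51.9/10) − 10^(47.2/10)) = 10·log₁₀(102400) = 50.1 dB SPL.

50.1 dB SPL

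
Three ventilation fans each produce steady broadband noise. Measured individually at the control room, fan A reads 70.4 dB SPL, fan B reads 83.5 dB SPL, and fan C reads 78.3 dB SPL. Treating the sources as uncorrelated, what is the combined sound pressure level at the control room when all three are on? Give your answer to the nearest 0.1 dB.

84.8 dB SPL

Incoherent sources sum as intensities:
L_total = 10·log₁₀(10^(70.4/10) + 10^(83.5/10) + 10^(78.3/10)) = 10·log₁₀(302400000) = 84.8 dB SPL.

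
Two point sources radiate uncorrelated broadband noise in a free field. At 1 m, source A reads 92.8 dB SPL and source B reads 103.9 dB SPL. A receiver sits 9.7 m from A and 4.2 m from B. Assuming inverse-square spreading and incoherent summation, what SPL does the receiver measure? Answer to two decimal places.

91.50 dB SPL

At the listener: L_A = 92.8 − 20·log₁₀(9.7) = 73.065 dB; L_B = 103.9 − 20·log₁₀(4.2) = 91.435 dB.
Combined: 10·log₁₀(10^(73.065/10)+10^(91.435/10)) = 91.50 dB SPL.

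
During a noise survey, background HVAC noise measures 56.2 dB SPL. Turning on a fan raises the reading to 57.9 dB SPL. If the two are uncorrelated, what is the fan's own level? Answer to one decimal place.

53.0 dB SPL

Subtract intensities: L_src = 10·log₁₀(10^(L_total/10) − 10^(L_bg/10)).
L_src = 10·log₁₀(10^(57.9/10) − 10^(56.2/10)) = 10·log₁₀(199700) = 53.0 dB SPL.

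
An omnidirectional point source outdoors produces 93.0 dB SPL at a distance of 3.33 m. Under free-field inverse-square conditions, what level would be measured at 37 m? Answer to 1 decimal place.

For a point source in a free field, ΔL = −20·log₁₀(d₂/d₁).
ΔL = −20·log₁₀(37/3.33) = -20.92 dB, so L₂ = 93.0 + (-20.92) = 72.1 dB SPL.

72.1 dB SPL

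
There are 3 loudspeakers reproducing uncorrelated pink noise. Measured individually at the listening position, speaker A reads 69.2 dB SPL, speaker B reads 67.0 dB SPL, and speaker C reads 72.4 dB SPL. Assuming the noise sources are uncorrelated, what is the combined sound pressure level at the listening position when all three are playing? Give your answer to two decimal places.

Uncorrelated sources add in intensity (power), not in dB.
L_total = 10·log₁₀(10^(69.2/10) + 10^(67.0/10) + 10^(72.4/10)) = 10·log₁₀(30710000) = 74.87 dB SPL.

74.87 dB SPL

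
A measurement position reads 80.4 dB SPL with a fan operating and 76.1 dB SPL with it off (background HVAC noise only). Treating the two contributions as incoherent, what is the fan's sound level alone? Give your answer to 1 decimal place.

78.4 dB SPL

Background correction is a power subtraction:
L_src = 10·log₁₀(10^(80.4/10) − 10^(76.1/10)) = 10·log₁₀(68910000) = 78.4 dB SPL.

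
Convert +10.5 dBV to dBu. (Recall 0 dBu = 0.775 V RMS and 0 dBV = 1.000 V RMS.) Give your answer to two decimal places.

The offset between the scales is 20·log₁₀(0.775/1.000) = −2.214 dB.
So dBu = +10.5 + 2.214 = +12.71 dBu.

+12.71 dBu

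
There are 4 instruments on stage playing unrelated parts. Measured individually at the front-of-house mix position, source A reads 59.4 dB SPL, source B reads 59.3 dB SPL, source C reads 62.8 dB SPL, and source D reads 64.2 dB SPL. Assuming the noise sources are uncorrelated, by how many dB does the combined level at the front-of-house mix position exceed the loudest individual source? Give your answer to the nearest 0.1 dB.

3.8 dB

Uncorrelated sources add in intensity (power), not in dB.
L_total = 10·log₁₀(10^(59.4/10) + 10^(59.3/10) + 10^(62.8/10) + 10^(64.2/10)) = 67.96 dB SPL.
Excess over the loudest (64.2 dB): 67.96 − 64.2 = 3.8 dB.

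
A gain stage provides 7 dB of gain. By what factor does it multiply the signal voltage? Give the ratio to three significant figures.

2.24

Voltage ratio = 10^(dB/20).
10^(7/20) = 10^(0.3500) = 2.24.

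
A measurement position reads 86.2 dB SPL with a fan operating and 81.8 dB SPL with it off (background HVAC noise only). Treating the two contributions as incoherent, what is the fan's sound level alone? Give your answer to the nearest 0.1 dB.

84.2 dB SPL

Remove the background by subtracting linear intensities:
L_src = 10·log₁₀(10^(86.2/10) − 10^(81.8/10)) = 10·log₁₀(265500000) = 84.2 dB SPL.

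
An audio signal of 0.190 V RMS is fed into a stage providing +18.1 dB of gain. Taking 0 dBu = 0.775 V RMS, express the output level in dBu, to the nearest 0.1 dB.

+5.9 dBu

Input level: 20·log₁₀(0.190/0.775) = -12.21 dBu.
Output: -12.21 + 18.1 = +5.9 dBu.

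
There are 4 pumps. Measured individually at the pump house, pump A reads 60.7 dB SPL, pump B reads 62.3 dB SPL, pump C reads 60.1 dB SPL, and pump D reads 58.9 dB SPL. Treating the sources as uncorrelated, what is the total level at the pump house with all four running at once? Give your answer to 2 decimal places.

Uncorrelated sources add in intensity (power), not in dB.
L_total = 10·log₁₀(10^(60.7/10) + 10^(62.3/10) + 10^(60.1/10) + 10^(58.9/10)) = 10·log₁₀(4673000) = 66.70 dB SPL.

66.70 dB SPL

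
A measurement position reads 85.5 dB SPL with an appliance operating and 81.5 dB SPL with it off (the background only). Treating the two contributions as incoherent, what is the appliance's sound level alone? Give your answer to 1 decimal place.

83.3 dB SPL

Subtract intensities: L_src = 10·log₁₀(10^(L_total/10) − 10^(L_bg/10)).
L_src = 10·log₁₀(10^(85.5/10) − 10^(81.5/10)) = 10·log₁₀(213600000) = 83.3 dB SPL.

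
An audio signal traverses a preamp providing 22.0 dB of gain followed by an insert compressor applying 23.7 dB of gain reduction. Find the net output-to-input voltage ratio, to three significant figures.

Net gain = 22.0 + (−23.7) = -1.7 dB.
Voltage ratio = 10^(-1.7/20) = 0.822.

0.822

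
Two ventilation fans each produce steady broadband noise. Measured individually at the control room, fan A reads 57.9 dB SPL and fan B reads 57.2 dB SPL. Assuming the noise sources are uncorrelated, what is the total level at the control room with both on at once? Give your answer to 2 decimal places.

Add the sources as powers (linear), then convert back to dB:
L_total = 10·log₁₀(10^(57.9/10) + 10^(57.2/10)) = 10·log₁₀(1141000) = 60.57 dB SPL.

60.57 dB SPL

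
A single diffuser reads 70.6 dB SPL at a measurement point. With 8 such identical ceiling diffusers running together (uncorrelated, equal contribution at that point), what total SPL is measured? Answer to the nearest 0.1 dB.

79.6 dB SPL

8 equal incoherent sources raise the level by 10·log₁₀(8) = 9.03 dB.
L_total = 70.6 + 9.03 = 79.6 dB SPL.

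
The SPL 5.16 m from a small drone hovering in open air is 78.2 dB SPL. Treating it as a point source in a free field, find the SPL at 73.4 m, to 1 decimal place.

55.1 dB SPL

Free-field point source: level drops by 20·log₁₀ of the distance ratio.
ΔL = −20·log₁₀(73.4/5.16) = -23.06 dB, so L₂ = 78.2 + (-23.06) = 55.1 dB SPL.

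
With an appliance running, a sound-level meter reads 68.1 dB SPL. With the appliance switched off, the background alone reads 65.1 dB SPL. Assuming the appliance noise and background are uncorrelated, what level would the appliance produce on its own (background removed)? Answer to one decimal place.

65.1 dB SPL

Remove the background by subtracting linear intensities:
L_src = 10·log₁₀(10^(68.1/10) − 10^(65.1/10)) = 10·log₁₀(3221000) = 65.1 dB SPL.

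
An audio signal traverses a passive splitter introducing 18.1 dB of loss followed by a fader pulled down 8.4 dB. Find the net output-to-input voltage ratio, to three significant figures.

Net gain = (−18.1) + (−8.4) = -26.5 dB.
Voltage ratio = 10^(-26.5/20) = 0.0473.

0.0473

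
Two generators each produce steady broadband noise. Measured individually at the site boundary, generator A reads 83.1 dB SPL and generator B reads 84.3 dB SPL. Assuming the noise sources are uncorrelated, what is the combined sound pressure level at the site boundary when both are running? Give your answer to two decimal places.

Add the sources as powers (linear), then convert back to dB:
L_total = 10·log₁₀(10^(83.1/10) + 10^(84.3/10)) = 10·log₁₀(473300000) = 86.75 dB SPL.

86.75 dB SPL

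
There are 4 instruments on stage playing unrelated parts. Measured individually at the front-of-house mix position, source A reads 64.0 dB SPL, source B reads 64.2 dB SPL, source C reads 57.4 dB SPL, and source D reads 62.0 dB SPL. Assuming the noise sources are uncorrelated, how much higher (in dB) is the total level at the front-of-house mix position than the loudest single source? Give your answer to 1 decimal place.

Uncorrelated sources add in intensity (power), not in dB.
L_total = 10·log₁₀(10^(64.0/10) + 10^(64.2/10) + 10^(57.4/10) + 10^(62.0/10)) = 68.62 dB SPL.
Excess over the loudest (64.2 dB): 68.62 − 64.2 = 4.4 dB.

4.4 dB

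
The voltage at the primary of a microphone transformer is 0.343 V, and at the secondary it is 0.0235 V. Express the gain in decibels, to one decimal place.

-23.3 dB

For a voltage ratio, dB = 20·log₁₀(V₂/V₁).
20·log₁₀(0.0235/0.343) = 20·log₁₀(0.06851) = -23.3 dB.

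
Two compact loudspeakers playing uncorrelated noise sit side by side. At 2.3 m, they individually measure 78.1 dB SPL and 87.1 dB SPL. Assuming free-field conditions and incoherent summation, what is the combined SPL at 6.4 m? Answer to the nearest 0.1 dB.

78.7 dB SPL

Combined at 2.3 m: 10·log₁₀(10^(78.1/10)+10^(87.1/10)) = 87.61 dB SPL.
Then apply −20·log₁₀(6.4/2.3) = -8.89 dB → 78.7 dB SPL.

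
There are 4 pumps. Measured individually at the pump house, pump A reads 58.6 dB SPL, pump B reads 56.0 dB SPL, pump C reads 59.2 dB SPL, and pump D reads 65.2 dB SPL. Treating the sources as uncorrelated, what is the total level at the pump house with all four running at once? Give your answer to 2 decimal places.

Add the sources as powers (linear), then convert back to dB:
L_total = 10·log₁₀(10^(58.6/10) + 10^(56.0/10) + 10^(59.2/10) + 10^(65.2/10)) = 10·log₁₀(5266000) = 67.21 dB SPL.

67.21 dB SPL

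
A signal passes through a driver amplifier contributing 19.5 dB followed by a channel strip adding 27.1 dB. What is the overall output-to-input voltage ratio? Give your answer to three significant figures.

214

Net gain = 19.5 + 27.1 = 46.6 dB.
Voltage ratio = 10^(46.6/20) = 214.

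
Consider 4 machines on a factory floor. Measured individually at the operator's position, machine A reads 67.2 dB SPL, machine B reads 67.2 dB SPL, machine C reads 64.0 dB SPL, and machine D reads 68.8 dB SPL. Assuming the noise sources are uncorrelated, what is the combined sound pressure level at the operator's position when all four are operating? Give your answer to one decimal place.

73.1 dB SPL

Uncorrelated sources add in intensity (power), not in dB.
L_total = 10·log₁₀(10^(67.2/10) + 10^(67.2/10) + 10^(64.0/10) + 10^(68.8/10)) = 10·log₁₀(20590000) = 73.1 dB SPL.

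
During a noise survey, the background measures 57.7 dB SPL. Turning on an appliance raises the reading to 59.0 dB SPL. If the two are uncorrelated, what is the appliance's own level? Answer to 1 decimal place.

Subtract intensities: L_src = 10·log₁₀(10^(L_total/10) − 10^(L_bg/10)).
L_src = 10·log₁₀(10^(59.0/10) − 10^(57.7/10)) = 10·log₁₀(205500) = 53.1 dB SPL.

53.1 dB SPL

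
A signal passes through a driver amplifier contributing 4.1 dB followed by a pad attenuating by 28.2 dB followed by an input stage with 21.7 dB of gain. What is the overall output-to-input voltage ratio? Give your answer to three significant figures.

Net gain = 4.1 + (−28.2) + 21.7 = -2.4 dB.
Voltage ratio = 10^(-2.4/20) = 0.759.

0.759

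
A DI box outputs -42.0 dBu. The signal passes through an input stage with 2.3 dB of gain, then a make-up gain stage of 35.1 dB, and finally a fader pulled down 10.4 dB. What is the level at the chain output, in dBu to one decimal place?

-15.0 dBu

Cascaded gains and losses add directly in dB.
-42.0 + 2.3 + 35.1 − 10.4 = -15.0 dBu.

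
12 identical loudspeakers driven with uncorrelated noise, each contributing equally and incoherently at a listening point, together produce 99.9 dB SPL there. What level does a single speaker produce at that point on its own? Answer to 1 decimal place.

12 equal incoherent sources add 10·log₁₀(12) = 10.79 dB over one source.
L_one = 99.9 − 10.79 = 89.1 dB SPL.

89.1 dB SPL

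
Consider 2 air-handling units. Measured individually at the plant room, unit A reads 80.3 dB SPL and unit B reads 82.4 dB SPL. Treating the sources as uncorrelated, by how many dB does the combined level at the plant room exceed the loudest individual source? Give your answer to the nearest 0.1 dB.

2.1 dB

Add the sources as powers (linear), then convert back to dB:
L_total = 10·log₁₀(10^(80.3/10) + 10^(82.4/10)) = 84.49 dB SPL.
Excess over the loudest (82.4 dB): 84.49 − 82.4 = 2.1 dB.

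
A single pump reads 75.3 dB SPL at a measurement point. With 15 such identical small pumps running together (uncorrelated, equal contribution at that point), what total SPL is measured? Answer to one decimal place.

15 equal incoherent sources raise the level by 10·log₁₀(15) = 11.76 dB.
L_total = 75.3 + 11.76 = 87.1 dB SPL.

87.1 dB SPL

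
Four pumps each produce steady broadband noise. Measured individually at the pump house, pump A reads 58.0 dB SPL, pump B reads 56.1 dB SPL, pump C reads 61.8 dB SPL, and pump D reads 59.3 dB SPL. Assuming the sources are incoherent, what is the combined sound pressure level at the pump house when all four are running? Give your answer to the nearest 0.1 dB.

Uncorrelated sources add in intensity (power), not in dB.
L_total = 10·log₁₀(10^(58.0/10) + 10^(56.1/10) + 10^(61.8/10) + 10^(59.3/10)) = 10·log₁₀(3403000) = 65.3 dB SPL.

65.3 dB SPL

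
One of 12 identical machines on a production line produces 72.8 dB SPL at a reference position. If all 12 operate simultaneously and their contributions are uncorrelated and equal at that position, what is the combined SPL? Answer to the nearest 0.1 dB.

12 equal incoherent sources raise the level by 10·log₁₀(12) = 10.79 dB.
L_total = 72.8 + 10.79 = 83.6 dB SPL.

83.6 dB SPL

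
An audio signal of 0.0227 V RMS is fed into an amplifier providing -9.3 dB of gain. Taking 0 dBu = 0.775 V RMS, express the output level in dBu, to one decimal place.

Input level: 20·log₁₀(0.0227/0.775) = -30.67 dBu.
Output: -30.67 − 9.3 = -40.0 dBu.

-40.0 dBu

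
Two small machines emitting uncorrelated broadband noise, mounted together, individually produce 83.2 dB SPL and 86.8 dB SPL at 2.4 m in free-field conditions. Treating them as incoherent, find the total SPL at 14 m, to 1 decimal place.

73.1 dB SPL

Combined at 2.4 m: 10·log₁₀(10^(83.2/10)+10^(86.8/10)) = 88.37 dB SPL.
Then apply −20·log₁₀(14/2.4) = -15.32 dB → 73.1 dB SPL.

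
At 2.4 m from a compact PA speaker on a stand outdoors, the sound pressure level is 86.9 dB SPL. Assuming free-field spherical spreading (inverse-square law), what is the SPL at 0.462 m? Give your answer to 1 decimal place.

For a point source in a free field, ΔL = −20·log₁₀(d₂/d₁).
ΔL = −20·log₁₀(0.462/2.4) = 14.31 dB, so L₂ = 86.9 + (14.31) = 101.2 dB SPL.

101.2 dB SPL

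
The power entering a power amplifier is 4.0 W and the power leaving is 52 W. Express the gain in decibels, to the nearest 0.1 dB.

11.1 dB

Power is a power quantity, so gain = 10·log₁₀(P_out/P_in).
10·log₁₀(52/4.0) = 10·log₁₀(13.00) = 11.1 dB.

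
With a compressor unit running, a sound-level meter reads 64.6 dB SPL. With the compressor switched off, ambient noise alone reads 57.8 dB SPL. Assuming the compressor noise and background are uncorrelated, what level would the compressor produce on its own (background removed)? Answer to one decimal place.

Subtract intensities: L_src = 10·log₁₀(10^(L_total/10) − 10^(L_bg/10)).
L_src = 10·log₁₀(10^(64.6/10) − 10^(57.8/10)) = 10·log₁₀(2281000) = 63.6 dB SPL.

63.6 dB SPL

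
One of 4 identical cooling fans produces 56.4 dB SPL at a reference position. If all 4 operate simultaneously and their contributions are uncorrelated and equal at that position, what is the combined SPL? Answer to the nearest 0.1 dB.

62.4 dB SPL

4 equal incoherent sources raise the level by 10·log₁₀(4) = 6.02 dB.
L_total = 56.4 + 6.02 = 62.4 dB SPL.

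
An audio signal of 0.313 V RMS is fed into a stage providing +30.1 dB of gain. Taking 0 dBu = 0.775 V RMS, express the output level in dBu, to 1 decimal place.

Input level: 20·log₁₀(0.313/0.775) = -7.88 dBu.
Output: -7.88 + 30.1 = +22.2 dBu.

+22.2 dBu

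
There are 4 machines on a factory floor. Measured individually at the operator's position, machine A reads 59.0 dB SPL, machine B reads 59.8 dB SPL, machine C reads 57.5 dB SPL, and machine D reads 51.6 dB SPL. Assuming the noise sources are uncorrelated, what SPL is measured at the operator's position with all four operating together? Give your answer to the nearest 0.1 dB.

Uncorrelated sources add in intensity (power), not in dB.
L_total = 10·log₁₀(10^(59.0/10) + 10^(59.8/10) + 10^(57.5/10) + 10^(51.6/10)) = 10·log₁₀(2456000) = 63.9 dB SPL.

63.9 dB SPL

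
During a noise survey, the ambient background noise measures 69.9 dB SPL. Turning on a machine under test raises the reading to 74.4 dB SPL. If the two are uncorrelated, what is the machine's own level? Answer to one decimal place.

72.5 dB SPL

Subtract intensities: L_src = 10·log₁₀(10^(L_total/10) − 10^(L_bg/10)).
L_src = 10·log₁₀(10^(74.4/10) − 10^(69.9/10)) = 10·log₁₀(17770000) = 72.5 dB SPL.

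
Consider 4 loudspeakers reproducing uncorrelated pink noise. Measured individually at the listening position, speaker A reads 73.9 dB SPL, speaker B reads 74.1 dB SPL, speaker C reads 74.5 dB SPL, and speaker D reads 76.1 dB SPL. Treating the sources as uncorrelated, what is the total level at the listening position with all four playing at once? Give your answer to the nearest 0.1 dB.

Uncorrelated sources add in intensity (power), not in dB.
L_total = 10·log₁₀(10^(73.9/10) + 10^(74.1/10) + 10^(74.5/10) + 10^(76.1/10)) = 10·log₁₀(119200000) = 80.8 dB SPL.

80.8 dB SPL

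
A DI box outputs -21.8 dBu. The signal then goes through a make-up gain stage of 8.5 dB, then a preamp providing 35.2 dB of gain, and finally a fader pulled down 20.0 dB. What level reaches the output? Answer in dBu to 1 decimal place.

+1.9 dBu

In dB, series stages simply add:
-21.8 + 8.5 + 35.2 − 20.0 = +1.9 dBu.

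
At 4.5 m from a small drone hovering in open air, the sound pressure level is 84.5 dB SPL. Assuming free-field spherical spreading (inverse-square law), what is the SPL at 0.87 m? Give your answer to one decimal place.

98.8 dB SPL

Free-field point source: level drops by 20·log₁₀ of the distance ratio.
ΔL = −20·log₁₀(0.87/4.5) = 14.27 dB, so L₂ = 84.5 + (14.27) = 98.8 dB SPL.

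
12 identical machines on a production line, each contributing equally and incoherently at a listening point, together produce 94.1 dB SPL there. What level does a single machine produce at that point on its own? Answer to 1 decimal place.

83.3 dB SPL

12 equal incoherent sources add 10·log₁₀(12) = 10.79 dB over one source.
L_one = 94.1 − 10.79 = 83.3 dB SPL.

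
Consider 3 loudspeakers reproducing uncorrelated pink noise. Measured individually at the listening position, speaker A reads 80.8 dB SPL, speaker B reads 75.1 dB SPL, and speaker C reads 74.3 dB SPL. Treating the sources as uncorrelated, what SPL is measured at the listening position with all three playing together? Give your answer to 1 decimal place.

Uncorrelated sources add in intensity (power), not in dB.
L_total = 10·log₁₀(10^(80.8/10) + 10^(75.1/10) + 10^(74.3/10)) = 10·log₁₀(179500000) = 82.5 dB SPL.

82.5 dB SPL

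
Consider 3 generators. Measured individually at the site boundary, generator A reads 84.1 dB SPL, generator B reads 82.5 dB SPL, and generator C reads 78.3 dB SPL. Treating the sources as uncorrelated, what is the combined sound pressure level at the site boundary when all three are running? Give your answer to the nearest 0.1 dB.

Add the sources as powers (linear), then convert back to dB:
L_total = 10·log₁₀(10^(84.1/10) + 10^(82.5/10) + 10^(78.3/10)) = 10·log₁₀(502500000) = 87.0 dB SPL.

87.0 dB SPL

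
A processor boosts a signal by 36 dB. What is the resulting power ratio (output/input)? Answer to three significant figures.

Power ratio = 10^(dB/10).
10^(36/10) = 10^(3.600) = 3980.

3980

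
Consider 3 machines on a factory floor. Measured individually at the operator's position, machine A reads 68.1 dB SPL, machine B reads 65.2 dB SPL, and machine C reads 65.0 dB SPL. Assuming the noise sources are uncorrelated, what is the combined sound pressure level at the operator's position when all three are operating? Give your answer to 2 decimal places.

71.12 dB SPL

Uncorrelated sources add in intensity (power), not in dB.
L_total = 10·log₁₀(10^(68.1/10) + 10^(65.2/10) + 10^(65.0/10)) = 10·log₁₀(12930000) = 71.12 dB SPL.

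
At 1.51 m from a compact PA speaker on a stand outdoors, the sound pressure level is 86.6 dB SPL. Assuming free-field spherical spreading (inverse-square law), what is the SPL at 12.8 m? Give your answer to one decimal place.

68.0 dB SPL

For a point source in a free field, ΔL = −20·log₁₀(d₂/d₁).
ΔL = −20·log₁₀(12.8/1.51) = -18.56 dB, so L₂ = 86.6 + (-18.56) = 68.0 dB SPL.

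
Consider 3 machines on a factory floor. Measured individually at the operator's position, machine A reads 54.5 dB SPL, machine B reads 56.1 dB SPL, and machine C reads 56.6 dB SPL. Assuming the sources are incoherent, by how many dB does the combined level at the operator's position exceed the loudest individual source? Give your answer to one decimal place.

Add the sources as powers (linear), then convert back to dB:
L_total = 10·log₁₀(10^(54.5/10) + 10^(56.1/10) + 10^(56.6/10)) = 60.59 dB SPL.
Excess over the loudest (56.6 dB): 60.59 − 56.6 = 4.0 dB.

4.0 dB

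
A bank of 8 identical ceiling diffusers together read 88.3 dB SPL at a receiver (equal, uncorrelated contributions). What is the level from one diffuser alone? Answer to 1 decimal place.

79.3 dB SPL

8 equal incoherent sources add 10·log₁₀(8) = 9.03 dB over one source.
L_one = 88.3 − 9.03 = 79.3 dB SPL.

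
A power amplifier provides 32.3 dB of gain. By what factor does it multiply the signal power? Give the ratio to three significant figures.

Power ratio = 10^(dB/10).
10^(32.3/10) = 10^(3.230) = 1700.

1700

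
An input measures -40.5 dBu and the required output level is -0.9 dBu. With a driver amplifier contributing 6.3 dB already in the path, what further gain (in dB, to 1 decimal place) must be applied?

33.3 dB

The required make-up gain is the shortfall in the dB sum.
G = -0.9 − (-40.5) − 6.3 = 33.3 dB.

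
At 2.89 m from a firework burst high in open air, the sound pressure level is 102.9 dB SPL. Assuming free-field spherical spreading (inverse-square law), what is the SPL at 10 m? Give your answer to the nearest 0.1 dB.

For a point source in a free field, ΔL = −20·log₁₀(d₂/d₁).
ΔL = −20·log₁₀(10/2.89) = -10.78 dB, so L₂ = 102.9 + (-10.78) = 92.1 dB SPL.

92.1 dB SPL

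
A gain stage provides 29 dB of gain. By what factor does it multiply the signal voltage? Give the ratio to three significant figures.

Voltage ratio = 10^(dB/20).
10^(29/20) = 10^(1.450) = 28.2.

28.2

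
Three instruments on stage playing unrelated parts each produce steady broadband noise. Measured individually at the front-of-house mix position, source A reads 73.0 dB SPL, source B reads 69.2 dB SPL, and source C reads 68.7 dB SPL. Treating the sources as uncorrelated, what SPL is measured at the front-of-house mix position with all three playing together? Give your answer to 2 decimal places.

Incoherent sources sum as intensities:
L_total = 10·log₁₀(10^(73.0/10) + 10^(69.2/10) + 10^(68.7/10)) = 10·log₁₀(35680000) = 75.52 dB SPL.

75.52 dB SPL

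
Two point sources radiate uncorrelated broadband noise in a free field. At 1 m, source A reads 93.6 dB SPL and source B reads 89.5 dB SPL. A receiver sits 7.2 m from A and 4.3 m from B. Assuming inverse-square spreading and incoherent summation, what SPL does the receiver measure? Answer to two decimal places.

79.66 dB SPL

At the listener: L_A = 93.6 − 20·log₁₀(7.2) = 76.453 dB; L_B = 89.5 − 20·log₁₀(4.3) = 76.831 dB.
Combined: 10·log₁₀(10^(76.453/10)+10^(76.831/10)) = 79.66 dB SPL.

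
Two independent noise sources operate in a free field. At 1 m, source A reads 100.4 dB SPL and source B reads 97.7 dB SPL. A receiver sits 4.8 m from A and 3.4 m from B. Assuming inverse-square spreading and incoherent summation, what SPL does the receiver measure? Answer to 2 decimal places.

89.94 dB SPL

At the listener: L_A = 100.4 − 20·log₁₀(4.8) = 86.775 dB; L_B = 97.7 − 20·log₁₀(3.4) = 87.070 dB.
Combined: 10·log₁₀(10^(86.775/10)+10^(87.070/10)) = 89.94 dB SPL.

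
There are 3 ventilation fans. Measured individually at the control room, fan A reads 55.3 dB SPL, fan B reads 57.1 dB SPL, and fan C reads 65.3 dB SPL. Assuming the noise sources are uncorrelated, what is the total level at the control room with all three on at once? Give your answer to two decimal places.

66.27 dB SPL

Add the sources as powers (linear), then convert back to dB:
L_total = 10·log₁₀(10^(55.3/10) + 10^(57.1/10) + 10^(65.3/10)) = 10·log₁₀(4240000) = 66.27 dB SPL.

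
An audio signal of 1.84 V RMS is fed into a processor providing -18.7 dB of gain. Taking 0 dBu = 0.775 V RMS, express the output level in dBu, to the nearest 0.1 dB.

-11.2 dBu

Input level: 20·log₁₀(1.84/0.775) = 7.51 dBu.
Output: 7.51 − 18.7 = -11.2 dBu.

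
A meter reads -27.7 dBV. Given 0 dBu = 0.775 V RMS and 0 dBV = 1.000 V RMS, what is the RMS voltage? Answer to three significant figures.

V = 1.000 V × 10^(-27.7/20).
= 1.000 × 0.04121 = 0.0412 V.

0.0412 V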